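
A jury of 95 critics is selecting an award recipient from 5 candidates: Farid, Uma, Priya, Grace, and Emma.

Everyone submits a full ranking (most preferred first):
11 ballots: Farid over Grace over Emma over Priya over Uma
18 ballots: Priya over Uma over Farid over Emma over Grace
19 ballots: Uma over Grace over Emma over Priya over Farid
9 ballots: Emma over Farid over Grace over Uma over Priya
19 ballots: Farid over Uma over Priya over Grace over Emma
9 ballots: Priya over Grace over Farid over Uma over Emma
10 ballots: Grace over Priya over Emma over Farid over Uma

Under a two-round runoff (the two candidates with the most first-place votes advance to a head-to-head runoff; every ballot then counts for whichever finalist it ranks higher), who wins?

Round 1 first-place votes: Farid 30, Uma 19, Priya 27, Grace 10, Emma 9. Farid and Priya advance.
Runoff: Farid is ranked above Priya on 39 ballots, Priya above Farid on 56.

Priya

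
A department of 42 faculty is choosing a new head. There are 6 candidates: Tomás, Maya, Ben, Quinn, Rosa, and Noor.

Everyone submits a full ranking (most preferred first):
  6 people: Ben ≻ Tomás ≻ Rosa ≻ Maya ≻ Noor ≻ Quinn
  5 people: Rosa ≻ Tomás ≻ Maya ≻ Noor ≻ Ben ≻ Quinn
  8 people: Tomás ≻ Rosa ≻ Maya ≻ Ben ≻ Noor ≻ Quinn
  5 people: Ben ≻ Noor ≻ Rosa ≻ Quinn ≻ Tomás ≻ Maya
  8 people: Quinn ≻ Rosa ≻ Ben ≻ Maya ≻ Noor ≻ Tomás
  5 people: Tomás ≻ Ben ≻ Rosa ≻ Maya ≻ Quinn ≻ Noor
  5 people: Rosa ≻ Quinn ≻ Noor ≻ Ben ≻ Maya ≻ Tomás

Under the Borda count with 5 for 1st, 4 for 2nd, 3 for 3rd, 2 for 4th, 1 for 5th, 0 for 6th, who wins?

Rosa

Tomás: 6×4 + 5×4 + 8×5 + 5×1 + 8×0 + 5×5 + 5×0 = 114
Maya: 6×2 + 5×3 + 8×3 + 5×0 + 8×2 + 5×2 + 5×1 = 82
Ben: 6×5 + 5×1 + 8×2 + 5×5 + 8×3 + 5×4 + 5×2 = 130
Quinn: 6×0 + 5×0 + 8×0 + 5×2 + 8×5 + 5×1 + 5×4 = 75
Rosa: 6×3 + 5×5 + 8×4 + 5×3 + 8×4 + 5×3 + 5×5 = 162
Noor: 6×1 + 5×2 + 8×1 + 5×4 + 8×1 + 5×0 + 5×3 = 67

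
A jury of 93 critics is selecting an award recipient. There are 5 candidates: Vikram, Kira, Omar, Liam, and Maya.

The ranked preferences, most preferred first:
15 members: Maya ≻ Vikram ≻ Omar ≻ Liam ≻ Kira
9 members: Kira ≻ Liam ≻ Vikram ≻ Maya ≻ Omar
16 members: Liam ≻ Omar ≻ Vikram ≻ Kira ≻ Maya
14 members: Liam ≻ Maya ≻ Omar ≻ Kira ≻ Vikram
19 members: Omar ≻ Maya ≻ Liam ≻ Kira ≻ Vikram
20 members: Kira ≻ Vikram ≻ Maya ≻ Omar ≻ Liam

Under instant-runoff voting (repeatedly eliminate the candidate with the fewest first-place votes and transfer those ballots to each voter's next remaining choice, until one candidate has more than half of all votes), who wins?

Round 1: Vikram 0, Kira 29, Omar 19, Liam 30, Maya 15. Vikram eliminated.
Round 2: Kira 29, Omar 19, Liam 30, Maya 15. Maya eliminated.
Round 3: Kira 29, Omar 34, Liam 30. Kira eliminated.
Round 4: Omar 54, Liam 39. Omar has a majority (≥47).

Omar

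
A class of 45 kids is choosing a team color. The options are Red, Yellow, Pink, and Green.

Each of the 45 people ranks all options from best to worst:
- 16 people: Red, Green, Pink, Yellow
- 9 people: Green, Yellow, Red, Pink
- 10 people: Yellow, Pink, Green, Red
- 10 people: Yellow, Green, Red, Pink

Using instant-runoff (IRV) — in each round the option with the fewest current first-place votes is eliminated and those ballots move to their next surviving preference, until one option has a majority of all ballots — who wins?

Round 1: Red 16, Yellow 20, Pink 0, Green 9. Pink eliminated.
Round 2: Red 16, Yellow 20, Green 9. Green eliminated.
Round 3: Red 16, Yellow 29. Yellow has a majority (≥23).

Yellow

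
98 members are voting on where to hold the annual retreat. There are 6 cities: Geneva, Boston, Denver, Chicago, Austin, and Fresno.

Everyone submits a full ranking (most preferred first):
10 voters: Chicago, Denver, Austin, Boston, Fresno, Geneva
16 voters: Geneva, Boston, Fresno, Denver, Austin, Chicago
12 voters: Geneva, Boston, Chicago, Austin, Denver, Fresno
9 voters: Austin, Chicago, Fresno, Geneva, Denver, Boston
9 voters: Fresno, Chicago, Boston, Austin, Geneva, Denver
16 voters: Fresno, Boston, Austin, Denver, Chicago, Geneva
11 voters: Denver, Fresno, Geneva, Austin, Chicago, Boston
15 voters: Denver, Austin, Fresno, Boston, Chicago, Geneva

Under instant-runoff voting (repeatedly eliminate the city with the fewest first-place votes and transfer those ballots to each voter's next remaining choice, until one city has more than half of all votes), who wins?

Fresno

Round 1: Geneva 28, Boston 0, Denver 26, Chicago 10, Austin 9, Fresno 25. Boston eliminated.
Round 2: Geneva 28, Denver 26, Chicago 10, Austin 9, Fresno 25. Austin eliminated.
Round 3: Geneva 28, Denver 26, Chicago 19, Fresno 25. Chicago eliminated.
Round 4: Geneva 28, Denver 36, Fresno 34. Geneva eliminated.
Round 5: Denver 48, Fresno 50. Fresno has a majority (≥50).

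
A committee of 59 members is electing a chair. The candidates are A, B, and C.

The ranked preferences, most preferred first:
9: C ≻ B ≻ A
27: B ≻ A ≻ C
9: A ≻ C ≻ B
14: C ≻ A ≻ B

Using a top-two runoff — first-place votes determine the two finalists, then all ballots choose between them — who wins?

Round 1 first-place votes: A 9, B 27, C 23. B and C advance.
Runoff: B is ranked above C on 27 ballots, C above B on 32.

C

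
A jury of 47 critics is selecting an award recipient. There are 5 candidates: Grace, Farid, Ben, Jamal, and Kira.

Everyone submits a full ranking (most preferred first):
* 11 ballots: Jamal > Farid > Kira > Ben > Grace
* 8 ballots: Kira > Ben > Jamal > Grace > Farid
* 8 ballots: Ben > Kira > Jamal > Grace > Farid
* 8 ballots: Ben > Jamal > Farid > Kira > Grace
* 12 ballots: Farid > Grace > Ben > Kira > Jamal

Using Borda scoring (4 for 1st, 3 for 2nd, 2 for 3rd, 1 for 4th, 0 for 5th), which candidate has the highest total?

Grace: 11×0 + 8×1 + 8×1 + 8×0 + 12×3 = 52
Farid: 11×3 + 8×0 + 8×0 + 8×2 + 12×4 = 97
Ben: 11×1 + 8×3 + 8×4 + 8×4 + 12×2 = 123
Jamal: 11×4 + 8×2 + 8×2 + 8×3 + 12×0 = 100
Kira: 11×2 + 8×4 + 8×3 + 8×1 + 12×1 = 98

Ben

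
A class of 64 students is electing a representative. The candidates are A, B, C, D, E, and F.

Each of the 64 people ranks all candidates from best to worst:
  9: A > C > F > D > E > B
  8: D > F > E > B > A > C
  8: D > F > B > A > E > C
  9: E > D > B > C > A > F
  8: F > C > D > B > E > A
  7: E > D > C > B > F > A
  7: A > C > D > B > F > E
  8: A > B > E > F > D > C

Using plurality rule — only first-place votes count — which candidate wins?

A

First-place votes: A 24, B 0, C 0, D 16, E 16, F 8.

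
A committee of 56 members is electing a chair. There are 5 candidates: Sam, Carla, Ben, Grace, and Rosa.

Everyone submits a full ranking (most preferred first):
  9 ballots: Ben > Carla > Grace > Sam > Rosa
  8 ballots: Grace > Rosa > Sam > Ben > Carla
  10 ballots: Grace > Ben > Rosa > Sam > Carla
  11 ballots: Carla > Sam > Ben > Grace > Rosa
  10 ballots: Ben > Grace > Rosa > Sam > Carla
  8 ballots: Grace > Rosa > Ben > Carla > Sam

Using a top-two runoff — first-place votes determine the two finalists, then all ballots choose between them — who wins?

Ben

Round 1 first-place votes: Sam 0, Carla 11, Ben 19, Grace 26, Rosa 0. Grace and Ben advance.
Runoff: Grace is ranked above Ben on 26 ballots, Ben above Grace on 30.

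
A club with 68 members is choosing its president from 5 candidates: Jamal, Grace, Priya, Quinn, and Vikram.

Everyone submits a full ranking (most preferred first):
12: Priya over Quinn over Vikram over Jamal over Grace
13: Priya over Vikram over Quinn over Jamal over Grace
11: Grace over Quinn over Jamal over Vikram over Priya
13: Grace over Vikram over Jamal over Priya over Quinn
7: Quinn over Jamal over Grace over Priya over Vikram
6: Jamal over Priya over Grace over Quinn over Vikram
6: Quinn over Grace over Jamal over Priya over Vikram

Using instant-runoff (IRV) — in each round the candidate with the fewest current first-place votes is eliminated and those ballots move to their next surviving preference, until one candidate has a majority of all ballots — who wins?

Round 1: Jamal 6, Grace 24, Priya 25, Quinn 13, Vikram 0. Vikram eliminated.
Round 2: Jamal 6, Grace 24, Priya 25, Quinn 13. Jamal eliminated.
Round 3: Grace 24, Priya 31, Quinn 13. Quinn eliminated.
Round 4: Grace 37, Priya 31. Grace has a majority (≥35).

Grace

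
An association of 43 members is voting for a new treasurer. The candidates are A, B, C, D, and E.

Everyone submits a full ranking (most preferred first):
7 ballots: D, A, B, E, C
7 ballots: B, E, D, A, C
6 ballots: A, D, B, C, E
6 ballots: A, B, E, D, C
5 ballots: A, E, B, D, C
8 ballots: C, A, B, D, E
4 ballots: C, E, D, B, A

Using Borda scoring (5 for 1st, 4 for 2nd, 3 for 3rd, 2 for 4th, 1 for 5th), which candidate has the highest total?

A

A: 7×4 + 7×2 + 6×5 + 6×5 + 5×5 + 8×4 + 4×1 = 163
B: 7×3 + 7×5 + 6×3 + 6×4 + 5×3 + 8×3 + 4×2 = 145
C: 7×1 + 7×1 + 6×2 + 6×1 + 5×1 + 8×5 + 4×5 = 97
D: 7×5 + 7×3 + 6×4 + 6×2 + 5×2 + 8×2 + 4×3 = 130
E: 7×2 + 7×4 + 6×1 + 6×3 + 5×4 + 8×1 + 4×4 = 110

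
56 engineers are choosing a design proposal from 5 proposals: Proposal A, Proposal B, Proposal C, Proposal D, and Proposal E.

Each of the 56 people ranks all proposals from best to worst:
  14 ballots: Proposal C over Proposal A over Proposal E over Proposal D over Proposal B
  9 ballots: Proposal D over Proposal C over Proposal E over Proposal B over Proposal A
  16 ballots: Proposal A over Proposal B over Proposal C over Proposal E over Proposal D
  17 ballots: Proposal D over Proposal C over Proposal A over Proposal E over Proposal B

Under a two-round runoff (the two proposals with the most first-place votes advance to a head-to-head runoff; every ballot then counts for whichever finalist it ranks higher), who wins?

Round 1 first-place votes: Proposal A 16, Proposal B 0, Proposal C 14, Proposal D 26, Proposal E 0. Proposal D and Proposal A advance.
Runoff: Proposal D is ranked above Proposal A on 26 ballots, Proposal A above Proposal D on 30.

Proposal A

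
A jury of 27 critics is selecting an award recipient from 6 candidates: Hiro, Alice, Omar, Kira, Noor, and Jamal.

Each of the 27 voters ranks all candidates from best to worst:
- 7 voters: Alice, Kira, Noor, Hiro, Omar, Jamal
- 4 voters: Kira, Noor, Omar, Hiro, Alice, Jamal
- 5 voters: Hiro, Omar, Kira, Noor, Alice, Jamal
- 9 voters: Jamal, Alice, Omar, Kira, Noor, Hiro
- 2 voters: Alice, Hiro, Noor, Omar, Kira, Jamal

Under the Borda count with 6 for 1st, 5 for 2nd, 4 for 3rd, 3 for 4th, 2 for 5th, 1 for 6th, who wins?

Alice

Hiro: 7×3 + 4×3 + 5×6 + 9×1 + 2×5 = 82
Alice: 7×6 + 4×2 + 5×2 + 9×5 + 2×6 = 117
Omar: 7×2 + 4×4 + 5×5 + 9×4 + 2×3 = 97
Kira: 7×5 + 4×6 + 5×4 + 9×3 + 2×2 = 110
Noor: 7×4 + 4×5 + 5×3 + 9×2 + 2×4 = 89
Jamal: 7×1 + 4×1 + 5×1 + 9×6 + 2×1 = 72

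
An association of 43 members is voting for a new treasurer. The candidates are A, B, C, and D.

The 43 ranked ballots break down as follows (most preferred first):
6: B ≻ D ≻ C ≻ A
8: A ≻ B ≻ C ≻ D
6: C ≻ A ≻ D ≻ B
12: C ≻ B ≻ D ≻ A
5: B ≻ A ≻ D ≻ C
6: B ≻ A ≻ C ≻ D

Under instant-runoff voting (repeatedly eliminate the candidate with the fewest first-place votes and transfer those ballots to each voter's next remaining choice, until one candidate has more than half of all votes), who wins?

B

Round 1: A 8, B 17, C 18, D 0. D eliminated.
Round 2: A 8, B 17, C 18. A eliminated.
Round 3: B 25, C 18. B has a majority (≥22).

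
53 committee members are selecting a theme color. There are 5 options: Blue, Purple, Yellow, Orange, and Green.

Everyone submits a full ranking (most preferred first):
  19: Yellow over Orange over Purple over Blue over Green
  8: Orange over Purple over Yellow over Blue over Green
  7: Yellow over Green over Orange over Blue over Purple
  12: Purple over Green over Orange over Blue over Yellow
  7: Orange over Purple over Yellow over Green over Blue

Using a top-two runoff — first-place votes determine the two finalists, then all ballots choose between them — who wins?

Round 1 first-place votes: Blue 0, Purple 12, Yellow 26, Orange 15, Green 0. Yellow and Orange advance.
Runoff: Yellow is ranked above Orange on 26 ballots, Orange above Yellow on 27.

Orange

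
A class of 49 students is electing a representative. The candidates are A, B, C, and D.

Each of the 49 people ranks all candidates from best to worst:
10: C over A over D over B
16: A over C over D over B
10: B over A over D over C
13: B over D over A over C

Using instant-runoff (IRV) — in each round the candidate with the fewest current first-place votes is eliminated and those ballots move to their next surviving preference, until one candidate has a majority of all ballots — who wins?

Round 1: A 16, B 23, C 10, D 0. D eliminated.
Round 2: A 16, B 23, C 10. C eliminated.
Round 3: A 26, B 23. A has a majority (≥25).

A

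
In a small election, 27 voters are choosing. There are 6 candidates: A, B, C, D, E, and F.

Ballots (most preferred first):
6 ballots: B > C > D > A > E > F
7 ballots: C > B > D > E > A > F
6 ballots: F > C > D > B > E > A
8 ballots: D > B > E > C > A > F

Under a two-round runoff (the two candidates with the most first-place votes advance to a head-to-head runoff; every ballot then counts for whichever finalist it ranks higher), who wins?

Round 1 first-place votes: A 0, B 6, C 7, D 8, E 0, F 6. D and C advance.
Runoff: D is ranked above C on 8 ballots, C above D on 19.

C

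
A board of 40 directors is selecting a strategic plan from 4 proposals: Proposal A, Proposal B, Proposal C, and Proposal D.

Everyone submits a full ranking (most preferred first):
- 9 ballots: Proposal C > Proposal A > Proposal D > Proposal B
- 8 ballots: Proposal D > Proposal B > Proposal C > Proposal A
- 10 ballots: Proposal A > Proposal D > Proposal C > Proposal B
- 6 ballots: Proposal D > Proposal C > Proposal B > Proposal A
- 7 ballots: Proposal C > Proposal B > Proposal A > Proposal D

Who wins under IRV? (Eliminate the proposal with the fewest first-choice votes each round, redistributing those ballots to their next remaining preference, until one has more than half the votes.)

Round 1: Proposal A 10, Proposal B 0, Proposal C 16, Proposal D 14. Proposal B eliminated.
Round 2: Proposal A 10, Proposal C 16, Proposal D 14. Proposal A eliminated.
Round 3: Proposal C 16, Proposal D 24. Proposal D has a majority (≥21).

Proposal D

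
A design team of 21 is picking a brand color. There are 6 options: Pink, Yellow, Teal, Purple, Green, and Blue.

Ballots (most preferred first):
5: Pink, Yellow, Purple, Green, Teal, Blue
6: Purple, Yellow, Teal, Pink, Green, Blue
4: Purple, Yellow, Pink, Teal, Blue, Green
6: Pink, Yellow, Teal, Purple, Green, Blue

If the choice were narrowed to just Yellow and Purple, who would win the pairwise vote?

Yellow is ranked above Purple on 11 ballots; Purple above Yellow on 10.

Yellow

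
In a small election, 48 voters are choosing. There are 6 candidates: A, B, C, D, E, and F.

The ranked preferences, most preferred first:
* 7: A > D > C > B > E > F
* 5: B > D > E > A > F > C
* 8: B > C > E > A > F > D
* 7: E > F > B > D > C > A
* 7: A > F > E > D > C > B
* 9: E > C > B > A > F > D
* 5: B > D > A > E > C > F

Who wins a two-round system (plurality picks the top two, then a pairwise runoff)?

Round 1 first-place votes: A 14, B 18, C 0, D 0, E 16, F 0. B and E advance.
Runoff: B is ranked above E on 25 ballots, E above B on 23.

B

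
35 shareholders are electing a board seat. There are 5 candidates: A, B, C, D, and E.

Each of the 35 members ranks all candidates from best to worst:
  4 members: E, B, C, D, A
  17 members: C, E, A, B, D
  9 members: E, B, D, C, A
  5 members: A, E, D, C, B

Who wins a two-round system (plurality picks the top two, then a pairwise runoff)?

Round 1 first-place votes: A 5, B 0, C 17, D 0, E 13. C and E advance.
Runoff: C is ranked above E on 17 ballots, E above C on 18.

E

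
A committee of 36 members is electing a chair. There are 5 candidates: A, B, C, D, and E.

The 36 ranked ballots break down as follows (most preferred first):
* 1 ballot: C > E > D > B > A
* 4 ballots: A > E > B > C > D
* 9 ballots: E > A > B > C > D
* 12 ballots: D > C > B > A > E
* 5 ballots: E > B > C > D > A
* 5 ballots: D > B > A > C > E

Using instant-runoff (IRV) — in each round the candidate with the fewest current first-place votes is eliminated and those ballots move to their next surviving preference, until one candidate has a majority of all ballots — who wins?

Round 1: A 4, B 0, C 1, D 17, E 14. B eliminated.
Round 2: A 4, C 1, D 17, E 14. C eliminated.
Round 3: A 4, D 17, E 15. A eliminated.
Round 4: D 17, E 19. E has a majority (≥19).

E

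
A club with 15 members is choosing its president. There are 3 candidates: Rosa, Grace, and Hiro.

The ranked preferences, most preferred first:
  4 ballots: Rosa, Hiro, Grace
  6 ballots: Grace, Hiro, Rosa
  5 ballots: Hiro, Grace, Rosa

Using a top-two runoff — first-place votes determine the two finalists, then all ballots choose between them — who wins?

Hiro

Round 1 first-place votes: Rosa 4, Grace 6, Hiro 5. Grace and Hiro advance.
Runoff: Grace is ranked above Hiro on 6 ballots, Hiro above Grace on 9.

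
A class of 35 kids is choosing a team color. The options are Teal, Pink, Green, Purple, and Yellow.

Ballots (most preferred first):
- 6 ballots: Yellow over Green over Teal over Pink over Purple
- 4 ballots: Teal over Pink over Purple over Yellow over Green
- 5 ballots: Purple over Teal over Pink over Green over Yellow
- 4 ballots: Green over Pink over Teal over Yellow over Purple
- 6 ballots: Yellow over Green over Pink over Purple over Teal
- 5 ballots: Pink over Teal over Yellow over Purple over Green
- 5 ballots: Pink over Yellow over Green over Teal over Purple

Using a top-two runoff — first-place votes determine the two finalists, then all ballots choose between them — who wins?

Pink

Round 1 first-place votes: Teal 4, Pink 10, Green 4, Purple 5, Yellow 12. Yellow and Pink advance.
Runoff: Yellow is ranked above Pink on 12 ballots, Pink above Yellow on 23.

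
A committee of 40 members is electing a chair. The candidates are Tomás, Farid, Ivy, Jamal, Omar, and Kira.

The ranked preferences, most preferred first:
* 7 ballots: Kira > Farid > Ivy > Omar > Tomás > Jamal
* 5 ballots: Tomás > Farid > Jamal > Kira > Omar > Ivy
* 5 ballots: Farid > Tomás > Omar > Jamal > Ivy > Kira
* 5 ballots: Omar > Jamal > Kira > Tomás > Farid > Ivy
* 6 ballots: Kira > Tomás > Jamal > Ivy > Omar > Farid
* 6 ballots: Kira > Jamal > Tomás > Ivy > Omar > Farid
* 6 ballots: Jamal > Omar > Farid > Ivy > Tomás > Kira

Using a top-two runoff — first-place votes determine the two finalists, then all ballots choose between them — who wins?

Jamal

Round 1 first-place votes: Tomás 5, Farid 5, Ivy 0, Jamal 6, Omar 5, Kira 19. Kira and Jamal advance.
Runoff: Kira is ranked above Jamal on 19 ballots, Jamal above Kira on 21.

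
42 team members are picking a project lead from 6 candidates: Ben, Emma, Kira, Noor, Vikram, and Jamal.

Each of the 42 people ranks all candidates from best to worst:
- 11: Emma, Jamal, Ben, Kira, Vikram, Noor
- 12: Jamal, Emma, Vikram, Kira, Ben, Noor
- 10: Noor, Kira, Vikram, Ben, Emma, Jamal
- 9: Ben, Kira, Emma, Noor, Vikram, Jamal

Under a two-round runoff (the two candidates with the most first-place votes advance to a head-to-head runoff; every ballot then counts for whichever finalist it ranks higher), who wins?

Emma

Round 1 first-place votes: Ben 9, Emma 11, Kira 0, Noor 10, Vikram 0, Jamal 12. Jamal and Emma advance.
Runoff: Jamal is ranked above Emma on 12 ballots, Emma above Jamal on 30.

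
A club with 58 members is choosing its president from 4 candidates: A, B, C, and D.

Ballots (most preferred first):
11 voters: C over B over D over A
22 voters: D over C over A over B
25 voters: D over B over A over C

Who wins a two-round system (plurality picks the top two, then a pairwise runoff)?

D

Round 1 first-place votes: A 0, B 0, C 11, D 47. D and C advance.
Runoff: D is ranked above C on 47 ballots, C above D on 11.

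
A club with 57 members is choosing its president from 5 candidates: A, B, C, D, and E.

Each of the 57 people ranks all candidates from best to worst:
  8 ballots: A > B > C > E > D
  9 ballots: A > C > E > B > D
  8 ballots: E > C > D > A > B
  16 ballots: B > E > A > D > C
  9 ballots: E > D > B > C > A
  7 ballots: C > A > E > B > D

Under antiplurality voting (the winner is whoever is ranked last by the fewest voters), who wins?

Last-place votes: A 9, B 8, C 16, D 24, E 0.

E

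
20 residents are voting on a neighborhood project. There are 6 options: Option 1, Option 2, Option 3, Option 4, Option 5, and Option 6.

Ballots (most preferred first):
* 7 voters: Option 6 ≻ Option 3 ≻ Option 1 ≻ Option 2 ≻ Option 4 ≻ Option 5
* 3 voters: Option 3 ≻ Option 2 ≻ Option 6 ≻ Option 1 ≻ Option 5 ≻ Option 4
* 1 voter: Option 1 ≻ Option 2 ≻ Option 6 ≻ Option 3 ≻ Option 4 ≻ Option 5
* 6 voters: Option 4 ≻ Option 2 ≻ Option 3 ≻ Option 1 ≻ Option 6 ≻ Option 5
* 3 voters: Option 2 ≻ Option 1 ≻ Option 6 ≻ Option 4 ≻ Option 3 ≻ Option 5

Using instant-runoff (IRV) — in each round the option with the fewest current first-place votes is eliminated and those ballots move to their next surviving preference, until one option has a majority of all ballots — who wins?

Round 1: Option 1 1, Option 2 3, Option 3 3, Option 4 6, Option 5 0, Option 6 7. Option 5 eliminated.
Round 2: Option 1 1, Option 2 3, Option 3 3, Option 4 6, Option 6 7. Option 1 eliminated.
Round 3: Option 2 4, Option 3 3, Option 4 6, Option 6 7. Option 3 eliminated.
Round 4: Option 2 7, Option 4 6, Option 6 7. Option 4 eliminated.
Round 5: Option 2 13, Option 6 7. Option 2 has a majority (≥11).

Option 2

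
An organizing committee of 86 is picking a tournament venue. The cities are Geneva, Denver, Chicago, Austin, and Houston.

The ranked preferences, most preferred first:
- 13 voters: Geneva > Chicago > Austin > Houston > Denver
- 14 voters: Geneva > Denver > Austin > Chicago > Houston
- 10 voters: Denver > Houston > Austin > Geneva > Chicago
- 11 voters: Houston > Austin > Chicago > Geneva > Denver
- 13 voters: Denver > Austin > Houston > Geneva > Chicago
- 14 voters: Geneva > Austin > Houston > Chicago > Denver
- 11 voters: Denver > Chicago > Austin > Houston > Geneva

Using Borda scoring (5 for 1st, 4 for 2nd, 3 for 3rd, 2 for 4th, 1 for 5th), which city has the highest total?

Geneva: 13×5 + 14×5 + 10×2 + 11×2 + 13×2 + 14×5 + 11×1 = 284
Denver: 13×1 + 14×4 + 10×5 + 11×1 + 13×5 + 14×1 + 11×5 = 264
Chicago: 13×4 + 14×2 + 10×1 + 11×3 + 13×1 + 14×2 + 11×4 = 208
Austin: 13×3 + 14×3 + 10×3 + 11×4 + 13×4 + 14×4 + 11×3 = 296
Houston: 13×2 + 14×1 + 10×4 + 11×5 + 13×3 + 14×3 + 11×2 = 238

Austin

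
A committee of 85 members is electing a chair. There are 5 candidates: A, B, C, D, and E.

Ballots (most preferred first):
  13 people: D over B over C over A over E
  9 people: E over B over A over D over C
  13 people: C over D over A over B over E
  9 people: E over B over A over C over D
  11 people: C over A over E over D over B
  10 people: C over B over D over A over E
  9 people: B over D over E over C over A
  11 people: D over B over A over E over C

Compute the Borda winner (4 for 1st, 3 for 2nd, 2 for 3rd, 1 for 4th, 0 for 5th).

A: 13×1 + 9×2 + 13×2 + 9×2 + 11×3 + 10×1 + 9×0 + 11×2 = 140
B: 13×3 + 9×3 + 13×1 + 9×3 + 11×0 + 10×3 + 9×4 + 11×3 = 205
C: 13×2 + 9×0 + 13×4 + 9×1 + 11×4 + 10×4 + 9×1 + 11×0 = 180
D: 13×4 + 9×1 + 13×3 + 9×0 + 11×1 + 10×2 + 9×3 + 11×4 = 202
E: 13×0 + 9×4 + 13×0 + 9×4 + 11×2 + 10×0 + 9×2 + 11×1 = 123

B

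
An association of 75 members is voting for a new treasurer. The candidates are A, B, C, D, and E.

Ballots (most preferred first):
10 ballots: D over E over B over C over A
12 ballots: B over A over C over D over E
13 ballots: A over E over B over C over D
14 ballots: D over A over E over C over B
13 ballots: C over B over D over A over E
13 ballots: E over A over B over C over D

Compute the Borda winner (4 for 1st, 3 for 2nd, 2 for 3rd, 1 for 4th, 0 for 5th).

A: 10×0 + 12×3 + 13×4 + 14×3 + 13×1 + 13×3 = 182
B: 10×2 + 12×4 + 13×2 + 14×0 + 13×3 + 13×2 = 159
C: 10×1 + 12×2 + 13×1 + 14×1 + 13×4 + 13×1 = 126
D: 10×4 + 12×1 + 13×0 + 14×4 + 13×2 + 13×0 = 134
E: 10×3 + 12×0 + 13×3 + 14×2 + 13×0 + 13×4 = 149

A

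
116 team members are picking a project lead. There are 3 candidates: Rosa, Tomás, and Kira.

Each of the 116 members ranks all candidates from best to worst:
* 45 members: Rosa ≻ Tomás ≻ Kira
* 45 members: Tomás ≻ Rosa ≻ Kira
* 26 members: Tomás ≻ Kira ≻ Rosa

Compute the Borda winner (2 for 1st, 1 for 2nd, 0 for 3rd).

Rosa: 45×2 + 45×1 + 26×0 = 135
Tomás: 45×1 + 45×2 + 26×2 = 187
Kira: 45×0 + 45×0 + 26×1 = 26

Tomás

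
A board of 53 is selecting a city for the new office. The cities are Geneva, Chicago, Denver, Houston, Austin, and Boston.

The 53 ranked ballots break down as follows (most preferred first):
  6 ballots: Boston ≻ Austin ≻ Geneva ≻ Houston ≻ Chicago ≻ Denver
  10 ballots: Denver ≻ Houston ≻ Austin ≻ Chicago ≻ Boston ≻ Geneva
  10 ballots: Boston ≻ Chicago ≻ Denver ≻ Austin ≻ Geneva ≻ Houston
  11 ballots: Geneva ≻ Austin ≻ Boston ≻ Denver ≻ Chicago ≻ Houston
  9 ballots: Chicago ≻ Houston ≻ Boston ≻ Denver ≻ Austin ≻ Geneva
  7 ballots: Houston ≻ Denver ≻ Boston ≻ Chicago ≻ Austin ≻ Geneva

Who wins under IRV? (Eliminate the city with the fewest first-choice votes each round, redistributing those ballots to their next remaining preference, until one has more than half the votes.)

Boston

Round 1: Geneva 11, Chicago 9, Denver 10, Houston 7, Austin 0, Boston 16. Austin eliminated.
Round 2: Geneva 11, Chicago 9, Denver 10, Houston 7, Boston 16. Houston eliminated.
Round 3: Geneva 11, Chicago 9, Denver 17, Boston 16. Chicago eliminated.
Round 4: Geneva 11, Denver 17, Boston 25. Geneva eliminated.
Round 5: Denver 17, Boston 36. Boston has a majority (≥27).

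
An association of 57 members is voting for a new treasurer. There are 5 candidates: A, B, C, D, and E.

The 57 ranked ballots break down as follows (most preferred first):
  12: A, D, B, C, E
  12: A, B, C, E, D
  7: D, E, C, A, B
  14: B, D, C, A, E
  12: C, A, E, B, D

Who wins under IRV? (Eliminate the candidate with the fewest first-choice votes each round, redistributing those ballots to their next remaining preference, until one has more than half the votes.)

C

Round 1: A 24, B 14, C 12, D 7, E 0. E eliminated.
Round 2: A 24, B 14, C 12, D 7. D eliminated.
Round 3: A 24, B 14, C 19. B eliminated.
Round 4: A 24, C 33. C has a majority (≥29).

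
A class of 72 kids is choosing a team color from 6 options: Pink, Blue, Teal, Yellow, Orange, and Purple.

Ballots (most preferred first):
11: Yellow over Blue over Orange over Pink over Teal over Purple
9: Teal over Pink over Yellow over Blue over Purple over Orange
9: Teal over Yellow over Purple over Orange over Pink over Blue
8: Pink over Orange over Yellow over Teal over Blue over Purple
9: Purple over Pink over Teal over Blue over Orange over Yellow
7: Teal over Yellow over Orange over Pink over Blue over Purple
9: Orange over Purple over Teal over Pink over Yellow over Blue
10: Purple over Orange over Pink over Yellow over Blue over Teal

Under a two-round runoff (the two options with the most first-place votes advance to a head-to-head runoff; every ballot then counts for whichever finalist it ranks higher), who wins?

Teal

Round 1 first-place votes: Pink 8, Blue 0, Teal 25, Yellow 11, Orange 9, Purple 19. Teal and Purple advance.
Runoff: Teal is ranked above Purple on 44 ballots, Purple above Teal on 28.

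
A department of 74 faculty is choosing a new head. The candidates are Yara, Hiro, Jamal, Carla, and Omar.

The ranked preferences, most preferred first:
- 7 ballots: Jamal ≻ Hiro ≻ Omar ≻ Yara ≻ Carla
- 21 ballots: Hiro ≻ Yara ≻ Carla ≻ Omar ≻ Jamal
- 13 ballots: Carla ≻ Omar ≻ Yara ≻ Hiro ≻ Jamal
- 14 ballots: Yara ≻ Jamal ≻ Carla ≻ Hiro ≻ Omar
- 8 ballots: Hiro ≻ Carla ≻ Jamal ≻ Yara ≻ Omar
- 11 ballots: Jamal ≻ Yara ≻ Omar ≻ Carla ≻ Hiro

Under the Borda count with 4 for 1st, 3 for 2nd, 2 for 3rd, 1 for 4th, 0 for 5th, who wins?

Yara

Yara: 7×1 + 21×3 + 13×2 + 14×4 + 8×1 + 11×3 = 193
Hiro: 7×3 + 21×4 + 13×1 + 14×1 + 8×4 + 11×0 = 164
Jamal: 7×4 + 21×0 + 13×0 + 14×3 + 8×2 + 11×4 = 130
Carla: 7×0 + 21×2 + 13×4 + 14×2 + 8×3 + 11×1 = 157
Omar: 7×2 + 21×1 + 13×3 + 14×0 + 8×0 + 11×2 = 96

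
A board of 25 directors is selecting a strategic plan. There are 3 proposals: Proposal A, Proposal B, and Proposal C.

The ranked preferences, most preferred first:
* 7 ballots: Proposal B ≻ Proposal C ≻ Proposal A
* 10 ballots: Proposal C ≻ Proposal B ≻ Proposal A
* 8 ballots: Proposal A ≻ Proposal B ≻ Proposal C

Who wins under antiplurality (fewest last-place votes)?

Proposal B

Last-place votes: Proposal A 17, Proposal B 0, Proposal C 8.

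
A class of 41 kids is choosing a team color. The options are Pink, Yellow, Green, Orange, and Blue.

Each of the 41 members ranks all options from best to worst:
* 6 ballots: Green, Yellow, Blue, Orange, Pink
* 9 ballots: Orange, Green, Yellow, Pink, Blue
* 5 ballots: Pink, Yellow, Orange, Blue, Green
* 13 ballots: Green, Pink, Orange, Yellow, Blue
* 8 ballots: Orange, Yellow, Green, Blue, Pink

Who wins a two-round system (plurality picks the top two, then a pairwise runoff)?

Orange

Round 1 first-place votes: Pink 5, Yellow 0, Green 19, Orange 17, Blue 0. Green and Orange advance.
Runoff: Green is ranked above Orange on 19 ballots, Orange above Green on 22.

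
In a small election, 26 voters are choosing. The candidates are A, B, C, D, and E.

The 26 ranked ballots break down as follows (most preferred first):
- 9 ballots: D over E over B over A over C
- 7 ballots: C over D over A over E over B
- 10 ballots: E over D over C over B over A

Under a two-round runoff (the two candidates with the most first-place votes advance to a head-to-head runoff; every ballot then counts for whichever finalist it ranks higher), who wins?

Round 1 first-place votes: A 0, B 0, C 7, D 9, E 10. E and D advance.
Runoff: E is ranked above D on 10 ballots, D above E on 16.

D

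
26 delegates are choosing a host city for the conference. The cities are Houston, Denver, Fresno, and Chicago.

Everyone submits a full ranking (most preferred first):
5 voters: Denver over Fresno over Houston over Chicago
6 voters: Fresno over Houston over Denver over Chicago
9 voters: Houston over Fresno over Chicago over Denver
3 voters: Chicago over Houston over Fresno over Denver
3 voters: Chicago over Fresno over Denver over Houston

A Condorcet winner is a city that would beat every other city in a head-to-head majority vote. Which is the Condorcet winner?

Fresno vs Houston: 14–12
Fresno vs Denver: 21–5
Fresno vs Chicago: 20–6
Fresno beats every other city.

Fresno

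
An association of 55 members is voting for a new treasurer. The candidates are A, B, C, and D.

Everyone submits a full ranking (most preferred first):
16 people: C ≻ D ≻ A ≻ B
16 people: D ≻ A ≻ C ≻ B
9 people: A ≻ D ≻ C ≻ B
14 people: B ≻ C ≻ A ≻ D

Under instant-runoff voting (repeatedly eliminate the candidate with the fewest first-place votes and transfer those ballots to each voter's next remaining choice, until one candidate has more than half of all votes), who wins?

C

Round 1: A 9, B 14, C 16, D 16. A eliminated.
Round 2: B 14, C 16, D 25. B eliminated.
Round 3: C 30, D 25. C has a majority (≥28).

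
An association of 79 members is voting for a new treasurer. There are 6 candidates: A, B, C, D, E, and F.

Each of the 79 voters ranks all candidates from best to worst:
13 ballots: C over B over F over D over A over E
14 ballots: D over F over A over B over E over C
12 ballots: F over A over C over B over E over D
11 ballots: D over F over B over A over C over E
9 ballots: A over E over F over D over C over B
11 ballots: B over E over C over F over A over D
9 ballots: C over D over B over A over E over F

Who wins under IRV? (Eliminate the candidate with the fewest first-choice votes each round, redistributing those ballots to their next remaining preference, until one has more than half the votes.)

Round 1: A 9, B 11, C 22, D 25, E 0, F 12. E eliminated.
Round 2: A 9, B 11, C 22, D 25, F 12. A eliminated.
Round 3: B 11, C 22, D 25, F 21. B eliminated.
Round 4: C 33, D 25, F 21. F eliminated.
Round 5: C 45, D 34. C has a majority (≥40).

C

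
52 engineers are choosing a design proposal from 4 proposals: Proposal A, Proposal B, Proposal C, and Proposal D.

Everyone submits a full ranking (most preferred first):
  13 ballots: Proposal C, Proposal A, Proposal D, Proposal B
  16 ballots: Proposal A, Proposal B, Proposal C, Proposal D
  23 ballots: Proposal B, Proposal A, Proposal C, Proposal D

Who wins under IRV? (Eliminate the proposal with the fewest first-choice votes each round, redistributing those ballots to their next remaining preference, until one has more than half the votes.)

Round 1: Proposal A 16, Proposal B 23, Proposal C 13, Proposal D 0. Proposal D eliminated.
Round 2: Proposal A 16, Proposal B 23, Proposal C 13. Proposal C eliminated.
Round 3: Proposal A 29, Proposal B 23. Proposal A has a majority (≥27).

Proposal A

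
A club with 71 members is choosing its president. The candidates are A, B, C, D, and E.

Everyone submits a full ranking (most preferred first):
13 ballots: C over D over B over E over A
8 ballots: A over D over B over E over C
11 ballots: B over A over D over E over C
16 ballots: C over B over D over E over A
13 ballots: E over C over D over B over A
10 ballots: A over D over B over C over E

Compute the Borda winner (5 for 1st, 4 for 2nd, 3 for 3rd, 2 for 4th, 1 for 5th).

A: 13×1 + 8×5 + 11×4 + 16×1 + 13×1 + 10×5 = 176
B: 13×3 + 8×3 + 11×5 + 16×4 + 13×2 + 10×3 = 238
C: 13×5 + 8×1 + 11×1 + 16×5 + 13×4 + 10×2 = 236
D: 13×4 + 8×4 + 11×3 + 16×3 + 13×3 + 10×4 = 244
E: 13×2 + 8×2 + 11×2 + 16×2 + 13×5 + 10×1 = 171

D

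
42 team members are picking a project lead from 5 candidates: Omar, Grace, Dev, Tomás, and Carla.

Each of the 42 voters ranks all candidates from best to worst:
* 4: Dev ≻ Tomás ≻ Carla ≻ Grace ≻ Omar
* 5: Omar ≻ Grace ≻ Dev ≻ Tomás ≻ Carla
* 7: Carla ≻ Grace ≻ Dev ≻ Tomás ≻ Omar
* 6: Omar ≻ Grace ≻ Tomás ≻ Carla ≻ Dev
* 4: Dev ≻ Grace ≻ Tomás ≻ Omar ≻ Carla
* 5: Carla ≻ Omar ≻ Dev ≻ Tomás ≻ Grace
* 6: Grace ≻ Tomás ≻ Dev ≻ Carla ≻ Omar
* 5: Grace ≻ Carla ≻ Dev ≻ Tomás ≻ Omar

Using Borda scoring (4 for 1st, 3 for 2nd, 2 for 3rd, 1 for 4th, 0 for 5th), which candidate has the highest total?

Grace

Omar: 4×0 + 5×4 + 7×0 + 6×4 + 4×1 + 5×3 + 6×0 + 5×0 = 63
Grace: 4×1 + 5×3 + 7×3 + 6×3 + 4×3 + 5×0 + 6×4 + 5×4 = 114
Dev: 4×4 + 5×2 + 7×2 + 6×0 + 4×4 + 5×2 + 6×2 + 5×2 = 88
Tomás: 4×3 + 5×1 + 7×1 + 6×2 + 4×2 + 5×1 + 6×3 + 5×1 = 72
Carla: 4×2 + 5×0 + 7×4 + 6×1 + 4×0 + 5×4 + 6×1 + 5×3 = 83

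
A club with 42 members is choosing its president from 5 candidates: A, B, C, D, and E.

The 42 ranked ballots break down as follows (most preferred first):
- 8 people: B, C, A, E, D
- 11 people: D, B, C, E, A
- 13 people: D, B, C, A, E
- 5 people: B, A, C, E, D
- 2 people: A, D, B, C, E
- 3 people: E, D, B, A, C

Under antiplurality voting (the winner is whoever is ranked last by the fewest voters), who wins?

Last-place votes: A 11, B 0, C 3, D 13, E 15.

B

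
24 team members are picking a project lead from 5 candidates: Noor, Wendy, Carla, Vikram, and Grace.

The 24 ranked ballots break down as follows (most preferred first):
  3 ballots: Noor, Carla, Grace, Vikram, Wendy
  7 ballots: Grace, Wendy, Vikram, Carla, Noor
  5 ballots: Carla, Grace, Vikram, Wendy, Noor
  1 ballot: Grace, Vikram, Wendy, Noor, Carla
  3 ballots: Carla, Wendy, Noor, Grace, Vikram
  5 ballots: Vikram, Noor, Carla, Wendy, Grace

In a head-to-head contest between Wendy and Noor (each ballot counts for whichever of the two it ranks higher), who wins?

Wendy is ranked above Noor on 16 ballots; Noor above Wendy on 8.

Wendy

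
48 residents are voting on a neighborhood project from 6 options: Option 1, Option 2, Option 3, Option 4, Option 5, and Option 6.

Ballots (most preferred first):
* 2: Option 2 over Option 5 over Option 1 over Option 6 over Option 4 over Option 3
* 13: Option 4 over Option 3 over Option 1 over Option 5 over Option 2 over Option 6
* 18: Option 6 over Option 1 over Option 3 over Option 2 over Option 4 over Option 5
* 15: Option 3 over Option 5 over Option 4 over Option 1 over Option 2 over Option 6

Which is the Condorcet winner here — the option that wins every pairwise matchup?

Option 3

Option 3 vs Option 1: 28–20
Option 3 vs Option 2: 46–2
Option 3 vs Option 4: 33–15
Option 3 vs Option 5: 46–2
Option 3 vs Option 6: 28–20
Option 3 beats every other option.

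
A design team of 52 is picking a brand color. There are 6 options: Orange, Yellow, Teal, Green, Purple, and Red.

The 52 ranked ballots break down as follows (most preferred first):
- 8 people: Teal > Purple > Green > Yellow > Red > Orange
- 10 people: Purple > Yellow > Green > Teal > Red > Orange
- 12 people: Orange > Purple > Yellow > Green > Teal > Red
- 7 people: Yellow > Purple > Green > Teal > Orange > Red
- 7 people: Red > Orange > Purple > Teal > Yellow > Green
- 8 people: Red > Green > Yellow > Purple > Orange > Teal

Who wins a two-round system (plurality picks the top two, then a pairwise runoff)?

Red

Round 1 first-place votes: Orange 12, Yellow 7, Teal 8, Green 0, Purple 10, Red 15. Red and Orange advance.
Runoff: Red is ranked above Orange on 33 ballots, Orange above Red on 19.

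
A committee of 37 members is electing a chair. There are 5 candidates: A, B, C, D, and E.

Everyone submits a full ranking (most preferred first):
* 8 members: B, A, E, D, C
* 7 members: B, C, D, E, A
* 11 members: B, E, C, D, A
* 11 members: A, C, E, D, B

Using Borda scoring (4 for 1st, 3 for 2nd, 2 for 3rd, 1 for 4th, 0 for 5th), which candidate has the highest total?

B

A: 8×3 + 7×0 + 11×0 + 11×4 = 68
B: 8×4 + 7×4 + 11×4 + 11×0 = 104
C: 8×0 + 7×3 + 11×2 + 11×3 = 76
D: 8×1 + 7×2 + 11×1 + 11×1 = 44
E: 8×2 + 7×1 + 11×3 + 11×2 = 78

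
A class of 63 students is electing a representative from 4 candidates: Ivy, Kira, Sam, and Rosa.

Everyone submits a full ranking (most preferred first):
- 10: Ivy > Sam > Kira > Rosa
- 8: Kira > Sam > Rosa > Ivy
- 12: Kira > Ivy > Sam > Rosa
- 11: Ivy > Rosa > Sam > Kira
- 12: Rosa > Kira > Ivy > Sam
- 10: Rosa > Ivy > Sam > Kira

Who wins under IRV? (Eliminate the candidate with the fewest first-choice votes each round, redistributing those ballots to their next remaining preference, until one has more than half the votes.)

Round 1: Ivy 21, Kira 20, Sam 0, Rosa 22. Sam eliminated.
Round 2: Ivy 21, Kira 20, Rosa 22. Kira eliminated.
Round 3: Ivy 33, Rosa 30. Ivy has a majority (≥32).

Ivy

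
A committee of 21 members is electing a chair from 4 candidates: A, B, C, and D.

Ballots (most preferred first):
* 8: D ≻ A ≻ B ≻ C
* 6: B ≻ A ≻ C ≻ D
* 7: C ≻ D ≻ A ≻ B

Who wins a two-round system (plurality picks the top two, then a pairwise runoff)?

C

Round 1 first-place votes: A 0, B 6, C 7, D 8. D and C advance.
Runoff: D is ranked above C on 8 ballots, C above D on 13.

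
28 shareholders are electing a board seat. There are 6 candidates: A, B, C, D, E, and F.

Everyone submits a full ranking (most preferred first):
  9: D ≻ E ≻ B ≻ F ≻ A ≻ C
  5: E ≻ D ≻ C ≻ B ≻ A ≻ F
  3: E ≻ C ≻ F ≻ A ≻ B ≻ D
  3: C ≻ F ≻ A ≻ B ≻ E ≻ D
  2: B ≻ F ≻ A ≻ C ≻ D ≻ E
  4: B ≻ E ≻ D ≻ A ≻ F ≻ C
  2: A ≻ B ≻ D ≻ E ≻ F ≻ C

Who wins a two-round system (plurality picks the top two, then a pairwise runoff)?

Round 1 first-place votes: A 2, B 6, C 3, D 9, E 8, F 0. D and E advance.
Runoff: D is ranked above E on 13 ballots, E above D on 15.

E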